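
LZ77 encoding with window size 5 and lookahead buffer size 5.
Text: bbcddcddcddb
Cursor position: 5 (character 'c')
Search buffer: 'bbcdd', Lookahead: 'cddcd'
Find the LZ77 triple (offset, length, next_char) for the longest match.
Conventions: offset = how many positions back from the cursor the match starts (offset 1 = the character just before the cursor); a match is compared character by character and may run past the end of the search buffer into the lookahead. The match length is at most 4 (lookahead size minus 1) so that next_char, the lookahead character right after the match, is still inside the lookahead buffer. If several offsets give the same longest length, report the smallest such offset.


Try each offset into the search buffer:
  offset=1 (pos 4, char 'd'): match length 0
  offset=2 (pos 3, char 'd'): match length 0
  offset=3 (pos 2, char 'c'): match length 4
  offset=4 (pos 1, char 'b'): match length 0
  offset=5 (pos 0, char 'b'): match length 0
Longest match has length 4 at offset 3.
next_char = character at position 5 + 4 = 9 -> 'd'

Best match: offset=3, length=4 (matching 'cddc' starting at position 2)
LZ77 triple: (3, 4, 'd')


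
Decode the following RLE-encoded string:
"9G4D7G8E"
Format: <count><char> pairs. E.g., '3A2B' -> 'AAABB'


Expanding each <count><char> pair:
  9G -> 'GGGGGGGGG'
  4D -> 'DDDD'
  7G -> 'GGGGGGG'
  8E -> 'EEEEEEEE'

Decoded = GGGGGGGGGDDDDGGGGGGGEEEEEEEE


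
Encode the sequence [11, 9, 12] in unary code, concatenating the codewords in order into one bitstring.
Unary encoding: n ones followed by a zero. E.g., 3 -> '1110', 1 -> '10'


Encode each number as n ones followed by a terminating 0:
  11 -> 111111111110 (12 bits)
  9 -> 1111111110 (10 bits)
  12 -> 1111111111110 (13 bits)
Total length = 12 + 10 + 13 = 35 bits.

Unary([11, 9, 12]) = 11111111111011111111101111111111110 (35 bits)


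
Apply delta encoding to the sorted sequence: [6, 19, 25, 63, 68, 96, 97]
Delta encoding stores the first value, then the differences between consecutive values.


First value: 6
Deltas:
  19 - 6 = 13
  25 - 19 = 6
  63 - 25 = 38
  68 - 63 = 5
  96 - 68 = 28
  97 - 96 = 1


Delta encoded: [6, 13, 6, 38, 5, 28, 1]


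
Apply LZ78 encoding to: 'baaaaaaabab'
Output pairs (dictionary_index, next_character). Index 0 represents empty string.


LZ78 encoding steps:
Dictionary: {0: ''}
Step 1: w='' (idx 0), next='b' -> output (0, 'b'), add 'b' as idx 1
Step 2: w='' (idx 0), next='a' -> output (0, 'a'), add 'a' as idx 2
Step 3: w='a' (idx 2), next='a' -> output (2, 'a'), add 'aa' as idx 3
Step 4: w='aa' (idx 3), next='a' -> output (3, 'a'), add 'aaa' as idx 4
Step 5: w='a' (idx 2), next='b' -> output (2, 'b'), add 'ab' as idx 5
Step 6: w='ab' (idx 5), end of input -> output (5, '')


Encoded: [(0, 'b'), (0, 'a'), (2, 'a'), (3, 'a'), (2, 'b'), (5, '')]


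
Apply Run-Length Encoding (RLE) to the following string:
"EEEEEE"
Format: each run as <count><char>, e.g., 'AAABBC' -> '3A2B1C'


Scanning runs left to right:
  i=0: run of 'E' x 6 -> '6E'

RLE = 6E


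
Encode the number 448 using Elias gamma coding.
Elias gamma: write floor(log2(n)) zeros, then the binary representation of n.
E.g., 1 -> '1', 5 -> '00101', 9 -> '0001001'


num_bits = floor(log2(448)) + 1 = 9
leading_zeros = num_bits - 1 = 8
binary(448) = 111000000

Elias gamma(448) = '00000000' + '111000000' = 00000000111000000 (17 bits)


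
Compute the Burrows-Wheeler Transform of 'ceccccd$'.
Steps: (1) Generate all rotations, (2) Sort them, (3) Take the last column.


Rotations (sorted):
  0: $ceccccd -> last char: d
  1: ccccd$ce -> last char: e
  2: cccd$cec -> last char: c
  3: ccd$cecc -> last char: c
  4: cd$ceccc -> last char: c
  5: ceccccd$ -> last char: $
  6: d$cecccc -> last char: c
  7: eccccd$c -> last char: c


BWT = deccc$cc


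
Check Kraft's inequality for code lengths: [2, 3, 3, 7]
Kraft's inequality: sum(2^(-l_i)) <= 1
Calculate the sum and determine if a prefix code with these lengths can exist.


Sum = 2^(-2) + 2^(-3) + 2^(-3) + 2^(-7)
    = 0.25 + 0.125 + 0.125 + 0.0078125
    = 65/128 = 0.5078125
Since 0.5078125 <= 1, Kraft's inequality IS satisfied.
A prefix code with these lengths CAN exist.

Kraft sum = 0.5078125. Satisfied.


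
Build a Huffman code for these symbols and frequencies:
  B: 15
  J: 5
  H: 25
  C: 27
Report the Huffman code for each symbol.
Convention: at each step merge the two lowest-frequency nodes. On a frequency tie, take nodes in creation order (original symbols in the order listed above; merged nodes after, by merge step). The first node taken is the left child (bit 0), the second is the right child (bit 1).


Huffman tree construction:
Step 1: Merge J(5) + B(15) = 20
Step 2: Merge (J+B)(20) + H(25) = 45
Step 3: Merge C(27) + ((J+B)+H)(45) = 72
Read each symbol's code off the tree from the root (left child = 0, right child = 1).

Codes:
  B: 101 (length 3)
  J: 100 (length 3)
  H: 11 (length 2)
  C: 0 (length 1)
Average code length: 137/72 = 1.9028 bits/symbol


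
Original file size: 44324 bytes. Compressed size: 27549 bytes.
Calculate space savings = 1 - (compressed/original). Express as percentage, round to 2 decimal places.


ratio = compressed/original = 27549/44324 = 0.621537
savings = 1 - ratio = 1 - 0.621537 = 0.378463
as a percentage: 0.378463 * 100 = 37.85%

Space savings = 1 - 27549/44324 = 37.85%


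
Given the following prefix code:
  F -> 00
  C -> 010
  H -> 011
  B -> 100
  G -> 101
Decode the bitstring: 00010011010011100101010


Decoding step by step:
Bits 00 -> F
Bits 010 -> C
Bits 011 -> H
Bits 010 -> C
Bits 011 -> H
Bits 100 -> B
Bits 101 -> G
Bits 010 -> C


Decoded message: FCHCHBGC


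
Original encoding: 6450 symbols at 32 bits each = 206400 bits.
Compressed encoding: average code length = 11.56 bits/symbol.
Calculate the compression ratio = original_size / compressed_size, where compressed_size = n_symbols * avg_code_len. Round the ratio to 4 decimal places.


original_size = n_symbols * orig_bits = 6450 * 32 = 206400 bits
compressed_size = n_symbols * avg_code_len = 6450 * 11.56 = 74562.0 bits
ratio = original_size / compressed_size = 206400 / 74562.0 = 2.7682

Compression ratio = 2.7682


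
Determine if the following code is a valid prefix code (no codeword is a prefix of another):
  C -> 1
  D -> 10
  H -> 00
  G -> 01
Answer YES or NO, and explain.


Checking each pair (does one codeword prefix another?):
  C='1' vs D='10': prefix -- VIOLATION

NO -- this is NOT a valid prefix code. C (1) is a prefix of D (10).


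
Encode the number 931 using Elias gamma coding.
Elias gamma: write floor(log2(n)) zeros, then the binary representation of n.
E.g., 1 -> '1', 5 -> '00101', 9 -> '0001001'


num_bits = floor(log2(931)) + 1 = 10
leading_zeros = num_bits - 1 = 9
binary(931) = 1110100011

Elias gamma(931) = '000000000' + '1110100011' = 0000000001110100011 (19 bits)


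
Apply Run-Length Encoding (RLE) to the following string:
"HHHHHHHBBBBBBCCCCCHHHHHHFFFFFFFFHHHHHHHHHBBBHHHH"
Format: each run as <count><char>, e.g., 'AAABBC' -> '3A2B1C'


Scanning runs left to right:
  i=0: run of 'H' x 7 -> '7H'
  i=7: run of 'B' x 6 -> '6B'
  i=13: run of 'C' x 5 -> '5C'
  i=18: run of 'H' x 6 -> '6H'
  i=24: run of 'F' x 8 -> '8F'
  i=32: run of 'H' x 9 -> '9H'
  i=41: run of 'B' x 3 -> '3B'
  i=44: run of 'H' x 4 -> '4H'

RLE = 7H6B5C6H8F9H3B4H


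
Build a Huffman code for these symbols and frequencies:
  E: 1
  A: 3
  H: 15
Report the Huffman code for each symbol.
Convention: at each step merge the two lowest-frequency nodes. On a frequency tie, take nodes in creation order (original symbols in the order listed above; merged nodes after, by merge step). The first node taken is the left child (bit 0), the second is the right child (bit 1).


Huffman tree construction:
Step 1: Merge E(1) + A(3) = 4
Step 2: Merge (E+A)(4) + H(15) = 19
Read each symbol's code off the tree from the root (left child = 0, right child = 1).

Codes:
  E: 00 (length 2)
  A: 01 (length 2)
  H: 1 (length 1)
Average code length: 23/19 = 1.2105 bits/symbol


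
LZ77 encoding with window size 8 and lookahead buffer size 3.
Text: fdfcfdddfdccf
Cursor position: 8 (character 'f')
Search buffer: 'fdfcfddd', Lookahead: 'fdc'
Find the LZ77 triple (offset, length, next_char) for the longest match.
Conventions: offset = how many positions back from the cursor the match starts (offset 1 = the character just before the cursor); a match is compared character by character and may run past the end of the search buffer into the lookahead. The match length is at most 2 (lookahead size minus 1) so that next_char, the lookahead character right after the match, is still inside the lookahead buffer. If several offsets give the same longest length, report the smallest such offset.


Try each offset into the search buffer:
  offset=1 (pos 7, char 'd'): match length 0
  offset=2 (pos 6, char 'd'): match length 0
  offset=3 (pos 5, char 'd'): match length 0
  offset=4 (pos 4, char 'f'): match length 2
  offset=5 (pos 3, char 'c'): match length 0
  offset=6 (pos 2, char 'f'): match length 1
  offset=7 (pos 1, char 'd'): match length 0
  offset=8 (pos 0, char 'f'): match length 2
Longest match has length 2, found at offsets 4, 8; take the smallest, offset 4.
next_char = character at position 8 + 2 = 10 -> 'c'

Best match: offset=4, length=2 (matching 'fd' starting at position 4)
LZ77 triple: (4, 2, 'c')


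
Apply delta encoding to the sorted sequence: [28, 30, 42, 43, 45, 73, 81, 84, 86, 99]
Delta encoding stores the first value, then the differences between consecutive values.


First value: 28
Deltas:
  30 - 28 = 2
  42 - 30 = 12
  43 - 42 = 1
  45 - 43 = 2
  73 - 45 = 28
  81 - 73 = 8
  84 - 81 = 3
  86 - 84 = 2
  99 - 86 = 13


Delta encoded: [28, 2, 12, 1, 2, 28, 8, 3, 2, 13]


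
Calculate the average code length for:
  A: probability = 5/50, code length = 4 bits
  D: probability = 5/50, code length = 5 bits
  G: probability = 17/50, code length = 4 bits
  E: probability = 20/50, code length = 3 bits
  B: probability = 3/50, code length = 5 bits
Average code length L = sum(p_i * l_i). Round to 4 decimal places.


Weighted contributions p_i * l_i:
  A: (5/50) * 4 = 20/50
  D: (5/50) * 5 = 25/50
  G: (17/50) * 4 = 68/50
  E: (20/50) * 3 = 60/50
  B: (3/50) * 5 = 15/50
Sum = (20 + 25 + 68 + 60 + 15)/50 = 188/50

L = 188/50 = 3.7600 bits/symbol


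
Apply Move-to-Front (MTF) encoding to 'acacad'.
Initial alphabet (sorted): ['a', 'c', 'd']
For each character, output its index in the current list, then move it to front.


MTF encoding:
'a': index 0 in ['a', 'c', 'd'] -> ['a', 'c', 'd']
'c': index 1 in ['a', 'c', 'd'] -> ['c', 'a', 'd']
'a': index 1 in ['c', 'a', 'd'] -> ['a', 'c', 'd']
'c': index 1 in ['a', 'c', 'd'] -> ['c', 'a', 'd']
'a': index 1 in ['c', 'a', 'd'] -> ['a', 'c', 'd']
'd': index 2 in ['a', 'c', 'd'] -> ['d', 'a', 'c']


Output: [0, 1, 1, 1, 1, 2]


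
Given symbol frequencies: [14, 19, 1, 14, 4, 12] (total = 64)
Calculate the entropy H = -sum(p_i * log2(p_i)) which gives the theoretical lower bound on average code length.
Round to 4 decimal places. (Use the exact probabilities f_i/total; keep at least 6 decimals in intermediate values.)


Per-symbol terms -p_i * log2(p_i) with p_i = f_i/64:
  p = 14/64 = 0.218750: log2(p) = -2.192645, -p*log2(p) = 0.479641
  p = 19/64 = 0.296875: log2(p) = -1.752072, -p*log2(p) = 0.520147
  p = 1/64 = 0.015625: log2(p) = -6.000000, -p*log2(p) = 0.093750
  p = 14/64 = 0.218750: log2(p) = -2.192645, -p*log2(p) = 0.479641
  p = 4/64 = 0.062500: log2(p) = -4.000000, -p*log2(p) = 0.250000
  p = 12/64 = 0.187500: log2(p) = -2.415037, -p*log2(p) = 0.452820
H = 0.479641 + 0.520147 + 0.093750 + 0.479641 + 0.250000 + 0.452820 = 2.275999

H = 2.276 bits/symbol


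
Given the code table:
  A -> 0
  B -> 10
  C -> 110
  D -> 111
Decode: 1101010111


Decoding:
110 -> C
10 -> B
10 -> B
111 -> D


Result: CBBD


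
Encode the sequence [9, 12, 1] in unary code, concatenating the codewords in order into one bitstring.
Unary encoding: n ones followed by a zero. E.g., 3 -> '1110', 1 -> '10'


Encode each number as n ones followed by a terminating 0:
  9 -> 1111111110 (10 bits)
  12 -> 1111111111110 (13 bits)
  1 -> 10 (2 bits)
Total length = 10 + 13 + 2 = 25 bits.

Unary([9, 12, 1]) = 1111111110111111111111010 (25 bits)


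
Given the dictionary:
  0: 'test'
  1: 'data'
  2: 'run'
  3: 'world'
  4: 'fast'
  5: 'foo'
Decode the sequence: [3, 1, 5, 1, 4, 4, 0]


Look up each index in the dictionary:
  3 -> 'world'
  1 -> 'data'
  5 -> 'foo'
  1 -> 'data'
  4 -> 'fast'
  4 -> 'fast'
  0 -> 'test'

Decoded: "world data foo data fast fast test"


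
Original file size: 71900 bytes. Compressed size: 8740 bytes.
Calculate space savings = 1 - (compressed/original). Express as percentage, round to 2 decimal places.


ratio = compressed/original = 8740/71900 = 0.121558
savings = 1 - ratio = 1 - 0.121558 = 0.878442
as a percentage: 0.878442 * 100 = 87.84%

Space savings = 1 - 8740/71900 = 87.84%


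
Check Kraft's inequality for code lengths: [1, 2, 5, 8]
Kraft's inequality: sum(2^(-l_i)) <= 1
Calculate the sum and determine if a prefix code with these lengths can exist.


Sum = 2^(-1) + 2^(-2) + 2^(-5) + 2^(-8)
    = 0.5 + 0.25 + 0.03125 + 0.00390625
    = 201/256 = 0.78515625
Since 0.78515625 <= 1, Kraft's inequality IS satisfied.
A prefix code with these lengths CAN exist.

Kraft sum = 0.78515625. Satisfied.


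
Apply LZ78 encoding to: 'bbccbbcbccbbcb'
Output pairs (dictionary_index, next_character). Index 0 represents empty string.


LZ78 encoding steps:
Dictionary: {0: ''}
Step 1: w='' (idx 0), next='b' -> output (0, 'b'), add 'b' as idx 1
Step 2: w='b' (idx 1), next='c' -> output (1, 'c'), add 'bc' as idx 2
Step 3: w='' (idx 0), next='c' -> output (0, 'c'), add 'c' as idx 3
Step 4: w='b' (idx 1), next='b' -> output (1, 'b'), add 'bb' as idx 4
Step 5: w='c' (idx 3), next='b' -> output (3, 'b'), add 'cb' as idx 5
Step 6: w='c' (idx 3), next='c' -> output (3, 'c'), add 'cc' as idx 6
Step 7: w='bb' (idx 4), next='c' -> output (4, 'c'), add 'bbc' as idx 7
Step 8: w='b' (idx 1), end of input -> output (1, '')


Encoded: [(0, 'b'), (1, 'c'), (0, 'c'), (1, 'b'), (3, 'b'), (3, 'c'), (4, 'c'), (1, '')]


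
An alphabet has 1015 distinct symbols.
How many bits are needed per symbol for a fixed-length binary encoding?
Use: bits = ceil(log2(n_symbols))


log2(1015) = 9.9873
Bracket: 2^9 = 512 < 1015 <= 2^10 = 1024
So ceil(log2(1015)) = 10

bits = ceil(log2(1015)) = ceil(9.9873) = 10 bits


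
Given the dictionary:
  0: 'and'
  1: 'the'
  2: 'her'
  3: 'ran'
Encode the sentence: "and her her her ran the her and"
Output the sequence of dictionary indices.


Look up each word in the dictionary:
  'and' -> 0
  'her' -> 2
  'her' -> 2
  'her' -> 2
  'ran' -> 3
  'the' -> 1
  'her' -> 2
  'and' -> 0

Encoded: [0, 2, 2, 2, 3, 1, 2, 0]


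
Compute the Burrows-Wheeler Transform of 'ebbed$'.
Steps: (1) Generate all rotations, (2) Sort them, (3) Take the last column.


Rotations (sorted):
  0: $ebbed -> last char: d
  1: bbed$e -> last char: e
  2: bed$eb -> last char: b
  3: d$ebbe -> last char: e
  4: ebbed$ -> last char: $
  5: ed$ebb -> last char: b


BWT = debe$b


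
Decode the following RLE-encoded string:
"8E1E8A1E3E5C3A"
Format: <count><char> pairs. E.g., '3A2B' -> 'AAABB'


Expanding each <count><char> pair:
  8E -> 'EEEEEEEE'
  1E -> 'E'
  8A -> 'AAAAAAAA'
  1E -> 'E'
  3E -> 'EEE'
  5C -> 'CCCCC'
  3A -> 'AAA'

Decoded = EEEEEEEEEAAAAAAAAEEEECCCCCAAA


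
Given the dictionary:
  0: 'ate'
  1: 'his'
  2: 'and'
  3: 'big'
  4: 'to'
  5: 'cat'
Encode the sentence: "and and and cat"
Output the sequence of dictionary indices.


Look up each word in the dictionary:
  'and' -> 2
  'and' -> 2
  'and' -> 2
  'cat' -> 5

Encoded: [2, 2, 2, 5]


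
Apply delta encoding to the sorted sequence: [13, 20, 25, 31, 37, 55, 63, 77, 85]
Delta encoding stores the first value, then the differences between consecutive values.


First value: 13
Deltas:
  20 - 13 = 7
  25 - 20 = 5
  31 - 25 = 6
  37 - 31 = 6
  55 - 37 = 18
  63 - 55 = 8
  77 - 63 = 14
  85 - 77 = 8


Delta encoded: [13, 7, 5, 6, 6, 18, 8, 14, 8]


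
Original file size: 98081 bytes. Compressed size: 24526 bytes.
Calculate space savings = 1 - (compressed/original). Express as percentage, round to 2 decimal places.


ratio = compressed/original = 24526/98081 = 0.250059
savings = 1 - ratio = 1 - 0.250059 = 0.749941
as a percentage: 0.749941 * 100 = 74.99%

Space savings = 1 - 24526/98081 = 74.99%


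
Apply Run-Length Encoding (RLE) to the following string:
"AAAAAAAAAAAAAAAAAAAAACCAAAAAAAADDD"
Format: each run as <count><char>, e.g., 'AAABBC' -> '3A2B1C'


Scanning runs left to right:
  i=0: run of 'A' x 21 -> '21A'
  i=21: run of 'C' x 2 -> '2C'
  i=23: run of 'A' x 8 -> '8A'
  i=31: run of 'D' x 3 -> '3D'

RLE = 21A2C8A3D


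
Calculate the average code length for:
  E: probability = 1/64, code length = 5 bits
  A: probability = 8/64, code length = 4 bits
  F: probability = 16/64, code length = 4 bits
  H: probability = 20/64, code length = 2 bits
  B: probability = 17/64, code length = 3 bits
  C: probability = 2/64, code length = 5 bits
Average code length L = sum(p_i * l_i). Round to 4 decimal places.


Weighted contributions p_i * l_i:
  E: (1/64) * 5 = 5/64
  A: (8/64) * 4 = 32/64
  F: (16/64) * 4 = 64/64
  H: (20/64) * 2 = 40/64
  B: (17/64) * 3 = 51/64
  C: (2/64) * 5 = 10/64
Sum = (5 + 32 + 64 + 40 + 51 + 10)/64 = 202/64

L = 202/64 = 3.1563 bits/symbol


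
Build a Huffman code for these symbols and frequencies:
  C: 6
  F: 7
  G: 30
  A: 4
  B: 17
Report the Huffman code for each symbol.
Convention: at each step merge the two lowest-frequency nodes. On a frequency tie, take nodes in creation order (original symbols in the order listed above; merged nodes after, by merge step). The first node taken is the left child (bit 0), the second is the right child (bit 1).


Huffman tree construction:
Step 1: Merge A(4) + C(6) = 10
Step 2: Merge F(7) + (A+C)(10) = 17
Step 3: Merge B(17) + (F+(A+C))(17) = 34
Step 4: Merge G(30) + (B+(F+(A+C)))(34) = 64
Read each symbol's code off the tree from the root (left child = 0, right child = 1).

Codes:
  C: 1111 (length 4)
  F: 110 (length 3)
  G: 0 (length 1)
  A: 1110 (length 4)
  B: 10 (length 2)
Average code length: 125/64 = 1.9531 bits/symbol


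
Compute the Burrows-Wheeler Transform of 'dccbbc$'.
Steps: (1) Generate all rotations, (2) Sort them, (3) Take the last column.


Rotations (sorted):
  0: $dccbbc -> last char: c
  1: bbc$dcc -> last char: c
  2: bc$dccb -> last char: b
  3: c$dccbb -> last char: b
  4: cbbc$dc -> last char: c
  5: ccbbc$d -> last char: d
  6: dccbbc$ -> last char: $


BWT = ccbbcd$


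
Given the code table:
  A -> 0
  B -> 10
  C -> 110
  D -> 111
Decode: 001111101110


Decoding:
0 -> A
0 -> A
111 -> D
110 -> C
111 -> D
0 -> A


Result: AADCDA


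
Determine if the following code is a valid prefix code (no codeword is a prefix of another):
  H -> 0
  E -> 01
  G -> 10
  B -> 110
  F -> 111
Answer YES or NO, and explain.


Checking each pair (does one codeword prefix another?):
  H='0' vs E='01': prefix -- VIOLATION

NO -- this is NOT a valid prefix code. H (0) is a prefix of E (01).


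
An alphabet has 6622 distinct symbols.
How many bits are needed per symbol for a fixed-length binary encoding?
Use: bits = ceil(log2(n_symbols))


log2(6622) = 12.6931
Bracket: 2^12 = 4096 < 6622 <= 2^13 = 8192
So ceil(log2(6622)) = 13

bits = ceil(log2(6622)) = ceil(12.6931) = 13 bits


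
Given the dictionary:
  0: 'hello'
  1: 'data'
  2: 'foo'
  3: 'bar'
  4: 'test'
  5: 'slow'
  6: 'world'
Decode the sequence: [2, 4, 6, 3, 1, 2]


Look up each index in the dictionary:
  2 -> 'foo'
  4 -> 'test'
  6 -> 'world'
  3 -> 'bar'
  1 -> 'data'
  2 -> 'foo'

Decoded: "foo test world bar data foo"


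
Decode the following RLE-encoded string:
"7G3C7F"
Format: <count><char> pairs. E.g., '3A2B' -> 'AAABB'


Expanding each <count><char> pair:
  7G -> 'GGGGGGG'
  3C -> 'CCC'
  7F -> 'FFFFFFF'

Decoded = GGGGGGGCCCFFFFFFF


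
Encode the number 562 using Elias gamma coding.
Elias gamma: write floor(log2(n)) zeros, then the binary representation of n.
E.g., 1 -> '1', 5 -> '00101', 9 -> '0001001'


num_bits = floor(log2(562)) + 1 = 10
leading_zeros = num_bits - 1 = 9
binary(562) = 1000110010

Elias gamma(562) = '000000000' + '1000110010' = 0000000001000110010 (19 bits)


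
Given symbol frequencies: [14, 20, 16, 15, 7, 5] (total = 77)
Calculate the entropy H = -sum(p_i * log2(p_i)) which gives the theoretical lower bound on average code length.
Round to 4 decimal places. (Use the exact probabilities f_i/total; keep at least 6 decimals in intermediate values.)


Per-symbol terms -p_i * log2(p_i) with p_i = f_i/77:
  p = 14/77 = 0.181818: log2(p) = -2.459432, -p*log2(p) = 0.447169
  p = 20/77 = 0.259740: log2(p) = -1.944858, -p*log2(p) = 0.505158
  p = 16/77 = 0.207792: log2(p) = -2.266787, -p*log2(p) = 0.471021
  p = 15/77 = 0.194805: log2(p) = -2.359896, -p*log2(p) = 0.459720
  p = 7/77 = 0.090909: log2(p) = -3.459432, -p*log2(p) = 0.314494
  p = 5/77 = 0.064935: log2(p) = -3.944858, -p*log2(p) = 0.256160
H = 0.447169 + 0.505158 + 0.471021 + 0.459720 + 0.314494 + 0.256160 = 2.453722

H = 2.4537 bits/symbol


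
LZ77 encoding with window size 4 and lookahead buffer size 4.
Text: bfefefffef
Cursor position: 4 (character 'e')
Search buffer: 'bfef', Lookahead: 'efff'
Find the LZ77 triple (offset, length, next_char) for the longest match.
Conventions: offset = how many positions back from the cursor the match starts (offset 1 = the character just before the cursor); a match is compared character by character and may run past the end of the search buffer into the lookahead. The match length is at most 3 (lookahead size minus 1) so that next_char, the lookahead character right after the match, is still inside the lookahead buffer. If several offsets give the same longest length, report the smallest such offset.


Try each offset into the search buffer:
  offset=1 (pos 3, char 'f'): match length 0
  offset=2 (pos 2, char 'e'): match length 2
  offset=3 (pos 1, char 'f'): match length 0
  offset=4 (pos 0, char 'b'): match length 0
Longest match has length 2 at offset 2.
next_char = character at position 4 + 2 = 6 -> 'f'

Best match: offset=2, length=2 (matching 'ef' starting at position 2)
LZ77 triple: (2, 2, 'f')


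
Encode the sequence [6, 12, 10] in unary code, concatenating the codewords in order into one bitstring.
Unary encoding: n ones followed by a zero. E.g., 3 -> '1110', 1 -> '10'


Encode each number as n ones followed by a terminating 0:
  6 -> 1111110 (7 bits)
  12 -> 1111111111110 (13 bits)
  10 -> 11111111110 (11 bits)
Total length = 7 + 13 + 11 = 31 bits.

Unary([6, 12, 10]) = 1111110111111111111011111111110 (31 bits)


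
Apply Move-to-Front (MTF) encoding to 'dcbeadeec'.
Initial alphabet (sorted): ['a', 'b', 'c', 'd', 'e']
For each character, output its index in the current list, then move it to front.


MTF encoding:
'd': index 3 in ['a', 'b', 'c', 'd', 'e'] -> ['d', 'a', 'b', 'c', 'e']
'c': index 3 in ['d', 'a', 'b', 'c', 'e'] -> ['c', 'd', 'a', 'b', 'e']
'b': index 3 in ['c', 'd', 'a', 'b', 'e'] -> ['b', 'c', 'd', 'a', 'e']
'e': index 4 in ['b', 'c', 'd', 'a', 'e'] -> ['e', 'b', 'c', 'd', 'a']
'a': index 4 in ['e', 'b', 'c', 'd', 'a'] -> ['a', 'e', 'b', 'c', 'd']
'd': index 4 in ['a', 'e', 'b', 'c', 'd'] -> ['d', 'a', 'e', 'b', 'c']
'e': index 2 in ['d', 'a', 'e', 'b', 'c'] -> ['e', 'd', 'a', 'b', 'c']
'e': index 0 in ['e', 'd', 'a', 'b', 'c'] -> ['e', 'd', 'a', 'b', 'c']
'c': index 4 in ['e', 'd', 'a', 'b', 'c'] -> ['c', 'e', 'd', 'a', 'b']


Output: [3, 3, 3, 4, 4, 4, 2, 0, 4]


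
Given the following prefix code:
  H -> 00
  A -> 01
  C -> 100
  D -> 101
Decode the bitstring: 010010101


Decoding step by step:
Bits 01 -> A
Bits 00 -> H
Bits 101 -> D
Bits 01 -> A


Decoded message: AHDA


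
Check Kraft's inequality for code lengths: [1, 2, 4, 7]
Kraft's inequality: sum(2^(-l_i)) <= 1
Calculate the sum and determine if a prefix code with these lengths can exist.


Sum = 2^(-1) + 2^(-2) + 2^(-4) + 2^(-7)
    = 0.5 + 0.25 + 0.0625 + 0.0078125
    = 105/128 = 0.8203125
Since 0.8203125 <= 1, Kraft's inequality IS satisfied.
A prefix code with these lengths CAN exist.

Kraft sum = 0.8203125. Satisfied.


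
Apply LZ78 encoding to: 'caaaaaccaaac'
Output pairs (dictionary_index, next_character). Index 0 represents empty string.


LZ78 encoding steps:
Dictionary: {0: ''}
Step 1: w='' (idx 0), next='c' -> output (0, 'c'), add 'c' as idx 1
Step 2: w='' (idx 0), next='a' -> output (0, 'a'), add 'a' as idx 2
Step 3: w='a' (idx 2), next='a' -> output (2, 'a'), add 'aa' as idx 3
Step 4: w='aa' (idx 3), next='c' -> output (3, 'c'), add 'aac' as idx 4
Step 5: w='c' (idx 1), next='a' -> output (1, 'a'), add 'ca' as idx 5
Step 6: w='aac' (idx 4), end of input -> output (4, '')


Encoded: [(0, 'c'), (0, 'a'), (2, 'a'), (3, 'c'), (1, 'a'), (4, '')]


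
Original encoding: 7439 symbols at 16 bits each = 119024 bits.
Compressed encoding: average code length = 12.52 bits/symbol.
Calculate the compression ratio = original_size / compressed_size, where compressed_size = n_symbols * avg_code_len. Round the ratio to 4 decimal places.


original_size = n_symbols * orig_bits = 7439 * 16 = 119024 bits
compressed_size = n_symbols * avg_code_len = 7439 * 12.52 = 93136.28 bits
ratio = original_size / compressed_size = 119024 / 93136.28 = 1.278

Compression ratio = 1.278


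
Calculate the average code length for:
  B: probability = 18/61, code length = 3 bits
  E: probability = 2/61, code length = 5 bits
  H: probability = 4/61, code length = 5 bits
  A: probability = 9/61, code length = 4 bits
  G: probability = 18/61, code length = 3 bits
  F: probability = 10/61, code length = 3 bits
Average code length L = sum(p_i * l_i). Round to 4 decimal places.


Weighted contributions p_i * l_i:
  B: (18/61) * 3 = 54/61
  E: (2/61) * 5 = 10/61
  H: (4/61) * 5 = 20/61
  A: (9/61) * 4 = 36/61
  G: (18/61) * 3 = 54/61
  F: (10/61) * 3 = 30/61
Sum = (54 + 10 + 20 + 36 + 54 + 30)/61 = 204/61

L = 204/61 = 3.3443 bits/symbol


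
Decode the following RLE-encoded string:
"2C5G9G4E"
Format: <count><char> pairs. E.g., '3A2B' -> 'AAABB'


Expanding each <count><char> pair:
  2C -> 'CC'
  5G -> 'GGGGG'
  9G -> 'GGGGGGGGG'
  4E -> 'EEEE'

Decoded = CCGGGGGGGGGGGGGGEEEE


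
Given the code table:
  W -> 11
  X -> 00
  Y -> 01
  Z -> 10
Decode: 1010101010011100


Decoding:
10 -> Z
10 -> Z
10 -> Z
10 -> Z
10 -> Z
01 -> Y
11 -> W
00 -> X


Result: ZZZZZYWX


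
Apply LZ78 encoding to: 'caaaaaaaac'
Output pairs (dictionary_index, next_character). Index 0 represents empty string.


LZ78 encoding steps:
Dictionary: {0: ''}
Step 1: w='' (idx 0), next='c' -> output (0, 'c'), add 'c' as idx 1
Step 2: w='' (idx 0), next='a' -> output (0, 'a'), add 'a' as idx 2
Step 3: w='a' (idx 2), next='a' -> output (2, 'a'), add 'aa' as idx 3
Step 4: w='aa' (idx 3), next='a' -> output (3, 'a'), add 'aaa' as idx 4
Step 5: w='aa' (idx 3), next='c' -> output (3, 'c'), add 'aac' as idx 5


Encoded: [(0, 'c'), (0, 'a'), (2, 'a'), (3, 'a'), (3, 'c')]


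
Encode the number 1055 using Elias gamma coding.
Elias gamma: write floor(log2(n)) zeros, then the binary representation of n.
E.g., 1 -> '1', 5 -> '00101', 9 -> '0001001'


num_bits = floor(log2(1055)) + 1 = 11
leading_zeros = num_bits - 1 = 10
binary(1055) = 10000011111

Elias gamma(1055) = '0000000000' + '10000011111' = 000000000010000011111 (21 bits)


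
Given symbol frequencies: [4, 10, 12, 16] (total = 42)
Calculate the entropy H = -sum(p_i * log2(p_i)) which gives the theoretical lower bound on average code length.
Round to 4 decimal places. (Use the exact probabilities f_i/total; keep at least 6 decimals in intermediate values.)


Per-symbol terms -p_i * log2(p_i) with p_i = f_i/42:
  p = 4/42 = 0.095238: log2(p) = -3.392317, -p*log2(p) = 0.323078
  p = 10/42 = 0.238095: log2(p) = -2.070389, -p*log2(p) = 0.492950
  p = 12/42 = 0.285714: log2(p) = -1.807355, -p*log2(p) = 0.516387
  p = 16/42 = 0.380952: log2(p) = -1.392317, -p*log2(p) = 0.530407
H = 0.323078 + 0.492950 + 0.516387 + 0.530407 = 1.862822

H = 1.8628 bits/symbol


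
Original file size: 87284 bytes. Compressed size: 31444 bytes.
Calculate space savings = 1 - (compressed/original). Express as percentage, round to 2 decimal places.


ratio = compressed/original = 31444/87284 = 0.360249
savings = 1 - ratio = 1 - 0.360249 = 0.639751
as a percentage: 0.639751 * 100 = 63.98%

Space savings = 1 - 31444/87284 = 63.98%


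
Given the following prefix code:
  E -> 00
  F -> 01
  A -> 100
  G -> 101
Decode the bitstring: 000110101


Decoding step by step:
Bits 00 -> E
Bits 01 -> F
Bits 101 -> G
Bits 01 -> F


Decoded message: EFGF


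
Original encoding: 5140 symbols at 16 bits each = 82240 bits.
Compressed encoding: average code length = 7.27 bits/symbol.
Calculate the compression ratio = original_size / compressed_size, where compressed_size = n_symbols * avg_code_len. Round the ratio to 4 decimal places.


original_size = n_symbols * orig_bits = 5140 * 16 = 82240 bits
compressed_size = n_symbols * avg_code_len = 5140 * 7.27 = 37367.8 bits
ratio = original_size / compressed_size = 82240 / 37367.8 = 2.2008

Compression ratio = 2.2008


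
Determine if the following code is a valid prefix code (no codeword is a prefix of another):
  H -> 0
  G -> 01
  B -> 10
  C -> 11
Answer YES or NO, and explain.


Checking each pair (does one codeword prefix another?):
  H='0' vs G='01': prefix -- VIOLATION

NO -- this is NOT a valid prefix code. H (0) is a prefix of G (01).


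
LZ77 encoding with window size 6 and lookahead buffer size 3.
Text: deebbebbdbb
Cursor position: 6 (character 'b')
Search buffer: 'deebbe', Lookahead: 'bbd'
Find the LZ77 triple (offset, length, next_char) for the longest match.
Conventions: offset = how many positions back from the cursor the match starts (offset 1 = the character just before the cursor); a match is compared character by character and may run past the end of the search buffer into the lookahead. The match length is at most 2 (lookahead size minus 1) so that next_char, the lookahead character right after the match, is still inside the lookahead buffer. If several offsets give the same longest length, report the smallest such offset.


Try each offset into the search buffer:
  offset=1 (pos 5, char 'e'): match length 0
  offset=2 (pos 4, char 'b'): match length 1
  offset=3 (pos 3, char 'b'): match length 2
  offset=4 (pos 2, char 'e'): match length 0
  offset=5 (pos 1, char 'e'): match length 0
  offset=6 (pos 0, char 'd'): match length 0
Longest match has length 2 at offset 3.
next_char = character at position 6 + 2 = 8 -> 'd'

Best match: offset=3, length=2 (matching 'bb' starting at position 3)
LZ77 triple: (3, 2, 'd')


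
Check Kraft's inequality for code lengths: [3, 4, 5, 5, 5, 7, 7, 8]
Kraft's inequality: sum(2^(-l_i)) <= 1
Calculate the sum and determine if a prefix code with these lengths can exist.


Sum = 2^(-3) + 2^(-4) + 2^(-5) + 2^(-5) + 2^(-5) + 2^(-7) + 2^(-7) + 2^(-8)
    = 0.125 + 0.0625 + 0.03125 + 0.03125 + 0.03125 + 0.0078125 + 0.0078125 + 0.00390625
    = 77/256 = 0.30078125
Since 0.30078125 <= 1, Kraft's inequality IS satisfied.
A prefix code with these lengths CAN exist.

Kraft sum = 0.30078125. Satisfied.


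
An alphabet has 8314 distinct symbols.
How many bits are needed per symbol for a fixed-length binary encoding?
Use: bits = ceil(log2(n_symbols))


log2(8314) = 13.0213
Bracket: 2^13 = 8192 < 8314 <= 2^14 = 16384
So ceil(log2(8314)) = 14

bits = ceil(log2(8314)) = ceil(13.0213) = 14 bits


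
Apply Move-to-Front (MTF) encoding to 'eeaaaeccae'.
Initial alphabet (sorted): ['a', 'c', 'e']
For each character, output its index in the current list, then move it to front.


MTF encoding:
'e': index 2 in ['a', 'c', 'e'] -> ['e', 'a', 'c']
'e': index 0 in ['e', 'a', 'c'] -> ['e', 'a', 'c']
'a': index 1 in ['e', 'a', 'c'] -> ['a', 'e', 'c']
'a': index 0 in ['a', 'e', 'c'] -> ['a', 'e', 'c']
'a': index 0 in ['a', 'e', 'c'] -> ['a', 'e', 'c']
'e': index 1 in ['a', 'e', 'c'] -> ['e', 'a', 'c']
'c': index 2 in ['e', 'a', 'c'] -> ['c', 'e', 'a']
'c': index 0 in ['c', 'e', 'a'] -> ['c', 'e', 'a']
'a': index 2 in ['c', 'e', 'a'] -> ['a', 'c', 'e']
'e': index 2 in ['a', 'c', 'e'] -> ['e', 'a', 'c']


Output: [2, 0, 1, 0, 0, 1, 2, 0, 2, 2]


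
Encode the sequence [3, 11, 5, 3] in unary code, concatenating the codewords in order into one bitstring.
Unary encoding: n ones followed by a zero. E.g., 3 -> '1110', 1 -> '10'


Encode each number as n ones followed by a terminating 0:
  3 -> 1110 (4 bits)
  11 -> 111111111110 (12 bits)
  5 -> 111110 (6 bits)
  3 -> 1110 (4 bits)
Total length = 4 + 12 + 6 + 4 = 26 bits.

Unary([3, 11, 5, 3]) = 11101111111111101111101110 (26 bits)


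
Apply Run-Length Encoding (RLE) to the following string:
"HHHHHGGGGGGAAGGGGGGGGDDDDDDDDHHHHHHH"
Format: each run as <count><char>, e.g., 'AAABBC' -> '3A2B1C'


Scanning runs left to right:
  i=0: run of 'H' x 5 -> '5H'
  i=5: run of 'G' x 6 -> '6G'
  i=11: run of 'A' x 2 -> '2A'
  i=13: run of 'G' x 8 -> '8G'
  i=21: run of 'D' x 8 -> '8D'
  i=29: run of 'H' x 7 -> '7H'

RLE = 5H6G2A8G8D7H


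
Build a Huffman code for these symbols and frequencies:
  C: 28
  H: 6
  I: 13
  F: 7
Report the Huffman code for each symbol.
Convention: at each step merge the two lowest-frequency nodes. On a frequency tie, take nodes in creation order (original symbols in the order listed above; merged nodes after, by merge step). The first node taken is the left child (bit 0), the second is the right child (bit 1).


Huffman tree construction:
Step 1: Merge H(6) + F(7) = 13
Step 2: Merge I(13) + (H+F)(13) = 26
Step 3: Merge (I+(H+F))(26) + C(28) = 54
Read each symbol's code off the tree from the root (left child = 0, right child = 1).

Codes:
  C: 1 (length 1)
  H: 010 (length 3)
  I: 00 (length 2)
  F: 011 (length 3)
Average code length: 93/54 = 1.7222 bits/symbol


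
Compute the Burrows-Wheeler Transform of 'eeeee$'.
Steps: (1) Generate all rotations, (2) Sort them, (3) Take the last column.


Rotations (sorted):
  0: $eeeee -> last char: e
  1: e$eeee -> last char: e
  2: ee$eee -> last char: e
  3: eee$ee -> last char: e
  4: eeee$e -> last char: e
  5: eeeee$ -> last char: $


BWT = eeeee$


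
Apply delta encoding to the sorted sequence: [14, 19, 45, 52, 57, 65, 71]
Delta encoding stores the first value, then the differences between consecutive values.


First value: 14
Deltas:
  19 - 14 = 5
  45 - 19 = 26
  52 - 45 = 7
  57 - 52 = 5
  65 - 57 = 8
  71 - 65 = 6


Delta encoded: [14, 5, 26, 7, 5, 8, 6]


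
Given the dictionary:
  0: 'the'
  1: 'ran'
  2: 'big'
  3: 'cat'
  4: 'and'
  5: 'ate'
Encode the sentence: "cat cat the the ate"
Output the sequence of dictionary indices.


Look up each word in the dictionary:
  'cat' -> 3
  'cat' -> 3
  'the' -> 0
  'the' -> 0
  'ate' -> 5

Encoded: [3, 3, 0, 0, 5]


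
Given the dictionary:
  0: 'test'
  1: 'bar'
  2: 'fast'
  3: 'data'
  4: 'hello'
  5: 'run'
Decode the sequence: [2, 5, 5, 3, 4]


Look up each index in the dictionary:
  2 -> 'fast'
  5 -> 'run'
  5 -> 'run'
  3 -> 'data'
  4 -> 'hello'

Decoded: "fast run run data hello"


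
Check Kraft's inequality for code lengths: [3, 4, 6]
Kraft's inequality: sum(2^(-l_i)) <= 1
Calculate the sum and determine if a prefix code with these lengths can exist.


Sum = 2^(-3) + 2^(-4) + 2^(-6)
    = 0.125 + 0.0625 + 0.015625
    = 13/64 = 0.203125
Since 0.203125 <= 1, Kraft's inequality IS satisfied.
A prefix code with these lengths CAN exist.

Kraft sum = 0.203125. Satisfied.


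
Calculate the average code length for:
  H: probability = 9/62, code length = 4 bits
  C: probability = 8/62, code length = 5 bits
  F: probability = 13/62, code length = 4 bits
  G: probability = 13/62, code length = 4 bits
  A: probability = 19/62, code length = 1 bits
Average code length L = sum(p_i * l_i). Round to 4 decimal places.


Weighted contributions p_i * l_i:
  H: (9/62) * 4 = 36/62
  C: (8/62) * 5 = 40/62
  F: (13/62) * 4 = 52/62
  G: (13/62) * 4 = 52/62
  A: (19/62) * 1 = 19/62
Sum = (36 + 40 + 52 + 52 + 19)/62 = 199/62

L = 199/62 = 3.2097 bits/symbol


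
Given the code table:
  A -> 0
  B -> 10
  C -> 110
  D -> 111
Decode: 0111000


Decoding:
0 -> A
111 -> D
0 -> A
0 -> A
0 -> A


Result: ADAAA


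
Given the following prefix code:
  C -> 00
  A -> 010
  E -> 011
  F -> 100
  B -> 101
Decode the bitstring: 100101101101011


Decoding step by step:
Bits 100 -> F
Bits 101 -> B
Bits 101 -> B
Bits 101 -> B
Bits 011 -> E


Decoded message: FBBBE


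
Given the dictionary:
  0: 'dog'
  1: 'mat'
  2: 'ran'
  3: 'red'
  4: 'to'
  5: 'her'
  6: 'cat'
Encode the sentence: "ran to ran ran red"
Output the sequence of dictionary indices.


Look up each word in the dictionary:
  'ran' -> 2
  'to' -> 4
  'ran' -> 2
  'ran' -> 2
  'red' -> 3

Encoded: [2, 4, 2, 2, 3]


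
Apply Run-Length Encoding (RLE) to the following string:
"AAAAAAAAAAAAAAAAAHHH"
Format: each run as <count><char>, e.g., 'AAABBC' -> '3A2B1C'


Scanning runs left to right:
  i=0: run of 'A' x 17 -> '17A'
  i=17: run of 'H' x 3 -> '3H'

RLE = 17A3H


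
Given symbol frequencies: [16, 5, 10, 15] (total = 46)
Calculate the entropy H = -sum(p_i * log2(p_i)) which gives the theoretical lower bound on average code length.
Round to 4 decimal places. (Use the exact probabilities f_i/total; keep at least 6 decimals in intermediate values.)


Per-symbol terms -p_i * log2(p_i) with p_i = f_i/46:
  p = 16/46 = 0.347826: log2(p) = -1.523562, -p*log2(p) = 0.529935
  p = 5/46 = 0.108696: log2(p) = -3.201634, -p*log2(p) = 0.348004
  p = 10/46 = 0.217391: log2(p) = -2.201634, -p*log2(p) = 0.478616
  p = 15/46 = 0.326087: log2(p) = -1.616671, -p*log2(p) = 0.527175
H = 0.529935 + 0.348004 + 0.478616 + 0.527175 = 1.883730

H = 1.8837 bits/symbol


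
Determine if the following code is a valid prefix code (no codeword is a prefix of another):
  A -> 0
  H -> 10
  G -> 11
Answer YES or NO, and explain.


Checking each pair (does one codeword prefix another?):
  A='0' vs H='10': no prefix
  A='0' vs G='11': no prefix
  H='10' vs A='0': no prefix
  H='10' vs G='11': no prefix
  G='11' vs A='0': no prefix
  G='11' vs H='10': no prefix
No violation found over all pairs.

YES -- this is a valid prefix code. No codeword is a prefix of any other codeword.


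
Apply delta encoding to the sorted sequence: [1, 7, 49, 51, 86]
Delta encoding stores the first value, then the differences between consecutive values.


First value: 1
Deltas:
  7 - 1 = 6
  49 - 7 = 42
  51 - 49 = 2
  86 - 51 = 35


Delta encoded: [1, 6, 42, 2, 35]


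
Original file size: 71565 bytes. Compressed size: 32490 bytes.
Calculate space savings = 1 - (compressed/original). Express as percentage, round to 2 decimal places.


ratio = compressed/original = 32490/71565 = 0.453993
savings = 1 - ratio = 1 - 0.453993 = 0.546007
as a percentage: 0.546007 * 100 = 54.6%

Space savings = 1 - 32490/71565 = 54.6%


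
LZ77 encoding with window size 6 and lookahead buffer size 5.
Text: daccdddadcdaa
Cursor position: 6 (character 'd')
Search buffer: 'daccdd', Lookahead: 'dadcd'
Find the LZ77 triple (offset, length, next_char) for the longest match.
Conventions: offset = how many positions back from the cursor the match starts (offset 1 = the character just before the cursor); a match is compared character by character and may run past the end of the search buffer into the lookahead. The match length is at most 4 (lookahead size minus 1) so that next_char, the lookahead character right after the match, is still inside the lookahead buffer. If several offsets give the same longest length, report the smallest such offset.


Try each offset into the search buffer:
  offset=1 (pos 5, char 'd'): match length 1
  offset=2 (pos 4, char 'd'): match length 1
  offset=3 (pos 3, char 'c'): match length 0
  offset=4 (pos 2, char 'c'): match length 0
  offset=5 (pos 1, char 'a'): match length 0
  offset=6 (pos 0, char 'd'): match length 2
Longest match has length 2 at offset 6.
next_char = character at position 6 + 2 = 8 -> 'd'

Best match: offset=6, length=2 (matching 'da' starting at position 0)
LZ77 triple: (6, 2, 'd')
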